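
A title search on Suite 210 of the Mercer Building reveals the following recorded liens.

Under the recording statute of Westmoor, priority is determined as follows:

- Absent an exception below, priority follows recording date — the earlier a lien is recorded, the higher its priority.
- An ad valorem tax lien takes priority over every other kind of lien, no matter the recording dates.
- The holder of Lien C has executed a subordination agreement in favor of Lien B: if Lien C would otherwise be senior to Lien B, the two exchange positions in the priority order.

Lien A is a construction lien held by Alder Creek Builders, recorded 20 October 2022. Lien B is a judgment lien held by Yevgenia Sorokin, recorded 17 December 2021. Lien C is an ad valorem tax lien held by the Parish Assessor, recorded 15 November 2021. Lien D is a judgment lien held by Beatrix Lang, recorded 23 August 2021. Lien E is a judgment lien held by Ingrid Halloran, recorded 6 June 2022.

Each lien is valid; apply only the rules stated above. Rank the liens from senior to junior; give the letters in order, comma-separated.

C is an ad valorem tax lien and takes priority over every other lien.
Ordering the rest by effective date: D (23 August 2021), B (17 December 2021), E (6 June 2022), A (20 October 2022).
The subordination applies — C was senior to B — so C and B swap.

B, D, C, E, A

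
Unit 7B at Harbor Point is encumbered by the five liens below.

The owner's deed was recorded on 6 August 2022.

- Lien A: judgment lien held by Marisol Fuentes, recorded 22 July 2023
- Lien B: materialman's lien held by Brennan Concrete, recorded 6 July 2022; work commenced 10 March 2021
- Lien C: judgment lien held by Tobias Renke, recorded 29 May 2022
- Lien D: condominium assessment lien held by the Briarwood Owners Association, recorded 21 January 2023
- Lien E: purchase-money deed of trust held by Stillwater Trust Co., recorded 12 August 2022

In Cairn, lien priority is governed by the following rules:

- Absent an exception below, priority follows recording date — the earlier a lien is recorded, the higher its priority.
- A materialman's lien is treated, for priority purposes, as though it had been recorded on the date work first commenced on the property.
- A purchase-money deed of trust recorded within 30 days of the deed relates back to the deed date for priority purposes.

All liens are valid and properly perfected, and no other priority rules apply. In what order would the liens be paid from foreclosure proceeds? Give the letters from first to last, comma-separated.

B, C, E, D, A

Effective dates: B relates back to 10 March 2021 (work commenced); E was recorded within the 30-day window, so its effective date is the deed date 6 August 2022.
Sorted by effective date: B (10 March 2021), C (29 May 2022), E (6 August 2022), D (21 January 2023), A (22 July 2023).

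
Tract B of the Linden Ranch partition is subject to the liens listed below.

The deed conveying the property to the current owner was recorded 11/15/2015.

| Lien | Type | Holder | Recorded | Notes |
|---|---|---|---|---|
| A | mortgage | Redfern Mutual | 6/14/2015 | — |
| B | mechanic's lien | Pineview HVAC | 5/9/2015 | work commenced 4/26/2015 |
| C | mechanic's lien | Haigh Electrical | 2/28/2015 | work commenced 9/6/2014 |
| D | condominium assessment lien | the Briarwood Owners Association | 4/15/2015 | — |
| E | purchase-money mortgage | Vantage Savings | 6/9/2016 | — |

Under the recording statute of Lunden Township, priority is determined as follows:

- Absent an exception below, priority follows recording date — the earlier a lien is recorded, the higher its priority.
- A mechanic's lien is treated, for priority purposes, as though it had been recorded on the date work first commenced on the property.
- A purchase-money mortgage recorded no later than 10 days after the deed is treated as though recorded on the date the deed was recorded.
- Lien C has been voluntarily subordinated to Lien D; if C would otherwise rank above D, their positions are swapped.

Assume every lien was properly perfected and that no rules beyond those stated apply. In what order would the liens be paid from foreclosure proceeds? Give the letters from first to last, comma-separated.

D, C, B, A, E

Effective dates: B relates back to 4/26/2015 (work commenced); C is treated as recorded 9/6/2014, the work-commencement date; E missed the 10-day window (207 days after the deed), so its recording date stands.
Ordering by effective date: C (9/6/2014), D (4/15/2015), B (4/26/2015), A (6/14/2015), E (6/9/2016).
C is senior to D before the subordination, so the two trade places.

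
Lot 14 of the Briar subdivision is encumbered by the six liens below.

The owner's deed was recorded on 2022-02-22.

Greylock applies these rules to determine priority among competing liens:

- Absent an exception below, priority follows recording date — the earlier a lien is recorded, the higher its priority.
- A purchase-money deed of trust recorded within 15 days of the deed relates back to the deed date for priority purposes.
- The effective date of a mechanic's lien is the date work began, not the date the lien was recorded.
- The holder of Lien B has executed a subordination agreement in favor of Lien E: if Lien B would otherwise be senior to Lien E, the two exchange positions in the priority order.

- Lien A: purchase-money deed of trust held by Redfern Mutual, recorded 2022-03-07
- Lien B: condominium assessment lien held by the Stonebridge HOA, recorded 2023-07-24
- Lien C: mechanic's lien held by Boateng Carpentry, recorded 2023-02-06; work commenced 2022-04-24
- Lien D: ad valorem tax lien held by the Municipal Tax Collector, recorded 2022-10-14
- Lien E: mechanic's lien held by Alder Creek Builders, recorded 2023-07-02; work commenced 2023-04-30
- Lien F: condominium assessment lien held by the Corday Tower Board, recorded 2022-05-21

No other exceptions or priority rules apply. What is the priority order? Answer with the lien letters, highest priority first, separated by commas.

A, C, F, D, E, B

Effective dates after the stated exceptions: A relates back to the deed date 2022-02-22; C relates back to 2022-04-24 (work commenced); E relates back to 2023-04-30 (work commenced).
Sorted by effective date: A (2022-02-22), C (2022-04-24), F (2022-05-21), D (2022-10-14), E (2023-04-30), B (2023-07-24).
B already ranks below E; the subordination has no effect.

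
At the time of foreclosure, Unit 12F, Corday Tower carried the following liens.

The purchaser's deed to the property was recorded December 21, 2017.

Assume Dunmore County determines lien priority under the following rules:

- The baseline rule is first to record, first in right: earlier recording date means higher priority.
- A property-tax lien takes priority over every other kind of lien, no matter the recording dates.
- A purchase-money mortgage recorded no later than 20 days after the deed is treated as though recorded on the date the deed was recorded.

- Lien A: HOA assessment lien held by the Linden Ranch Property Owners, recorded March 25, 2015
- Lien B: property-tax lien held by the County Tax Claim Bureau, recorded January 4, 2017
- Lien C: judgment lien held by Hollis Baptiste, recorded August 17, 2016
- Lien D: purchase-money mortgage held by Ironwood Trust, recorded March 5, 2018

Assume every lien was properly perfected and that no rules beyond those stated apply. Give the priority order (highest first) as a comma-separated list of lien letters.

B, A, C, D

First, effective dates: D missed the 20-day window (74 days after the deed), so its recording date stands.
As a property-tax lien, B is senior to every other lien.
Ordering the rest by effective date: A (March 25, 2015), C (August 17, 2016), D (March 5, 2018).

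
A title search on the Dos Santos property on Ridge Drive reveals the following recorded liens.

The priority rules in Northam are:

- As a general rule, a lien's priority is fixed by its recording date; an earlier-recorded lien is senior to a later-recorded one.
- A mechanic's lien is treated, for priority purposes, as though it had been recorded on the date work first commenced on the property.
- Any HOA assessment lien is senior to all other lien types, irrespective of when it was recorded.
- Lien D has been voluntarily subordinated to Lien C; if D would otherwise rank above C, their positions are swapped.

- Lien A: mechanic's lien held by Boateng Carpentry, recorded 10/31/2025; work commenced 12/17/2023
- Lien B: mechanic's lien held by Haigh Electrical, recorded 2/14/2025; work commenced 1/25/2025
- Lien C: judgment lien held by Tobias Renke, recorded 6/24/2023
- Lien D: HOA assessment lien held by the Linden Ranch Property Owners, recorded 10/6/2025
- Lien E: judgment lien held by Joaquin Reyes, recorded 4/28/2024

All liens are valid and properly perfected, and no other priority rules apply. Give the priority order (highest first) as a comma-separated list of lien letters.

C, D, A, E, B

Effective dates: A's effective date is 12/17/2023, when work began; B's effective date is 1/25/2025, when work began.
D is an HOA assessment lien, so it outranks all other liens regardless of date.
The other liens, earliest effective date first: C (6/24/2023), A (12/17/2023), E (4/28/2024), B (1/25/2025).
D is senior to C before the subordination, so the two trade places.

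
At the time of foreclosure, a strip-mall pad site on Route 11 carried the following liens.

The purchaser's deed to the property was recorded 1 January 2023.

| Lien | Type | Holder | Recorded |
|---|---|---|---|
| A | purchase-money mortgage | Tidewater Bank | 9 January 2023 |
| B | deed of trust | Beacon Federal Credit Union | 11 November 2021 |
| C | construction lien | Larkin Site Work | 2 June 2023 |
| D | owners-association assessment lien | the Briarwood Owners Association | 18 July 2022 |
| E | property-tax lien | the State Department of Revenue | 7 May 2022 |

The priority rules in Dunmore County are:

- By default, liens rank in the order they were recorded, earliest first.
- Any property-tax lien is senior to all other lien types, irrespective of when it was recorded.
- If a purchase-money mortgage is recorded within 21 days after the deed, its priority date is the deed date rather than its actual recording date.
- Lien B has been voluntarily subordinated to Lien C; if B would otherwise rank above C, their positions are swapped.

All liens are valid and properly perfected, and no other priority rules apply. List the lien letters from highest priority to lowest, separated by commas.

E, C, D, A, B

First, effective dates: A relates back to the deed date 1 January 2023.
E, as a property-tax lien, has superpriority and ranks first.
The other liens, earliest effective date first: B (11 November 2021), D (18 July 2022), A (1 January 2023), C (2 June 2023).
Because B would otherwise rank above C, the subordination swaps them.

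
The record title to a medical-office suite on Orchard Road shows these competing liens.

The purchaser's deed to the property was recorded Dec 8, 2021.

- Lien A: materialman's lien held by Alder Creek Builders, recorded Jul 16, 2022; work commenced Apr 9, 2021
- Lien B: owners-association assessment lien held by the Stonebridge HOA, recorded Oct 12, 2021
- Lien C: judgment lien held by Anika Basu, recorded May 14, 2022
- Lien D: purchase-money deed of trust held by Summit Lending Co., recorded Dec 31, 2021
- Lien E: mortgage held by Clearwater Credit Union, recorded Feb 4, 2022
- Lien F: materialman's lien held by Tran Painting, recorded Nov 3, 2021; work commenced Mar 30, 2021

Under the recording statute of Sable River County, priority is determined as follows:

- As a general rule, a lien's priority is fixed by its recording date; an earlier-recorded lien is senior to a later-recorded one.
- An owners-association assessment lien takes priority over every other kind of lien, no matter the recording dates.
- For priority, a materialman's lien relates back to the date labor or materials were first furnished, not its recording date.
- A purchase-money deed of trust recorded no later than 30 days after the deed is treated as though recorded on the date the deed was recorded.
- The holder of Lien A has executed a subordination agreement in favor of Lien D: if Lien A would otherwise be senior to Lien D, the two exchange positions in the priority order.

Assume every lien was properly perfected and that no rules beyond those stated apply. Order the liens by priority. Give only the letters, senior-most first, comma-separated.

Adjusting effective dates: A's effective date is Apr 9, 2021, when work began; D was recorded within the 30-day window, so its effective date is the deed date Dec 8, 2021; F's effective date is Mar 30, 2021, when work began.
B is an owners-association assessment lien and takes priority over every other lien.
Remaining liens by effective date: F (Mar 30, 2021), A (Apr 9, 2021), D (Dec 8, 2021), E (Feb 4, 2022), C (May 14, 2022).
The subordination applies — A was senior to D — so A and D swap.

B, F, D, A, E, C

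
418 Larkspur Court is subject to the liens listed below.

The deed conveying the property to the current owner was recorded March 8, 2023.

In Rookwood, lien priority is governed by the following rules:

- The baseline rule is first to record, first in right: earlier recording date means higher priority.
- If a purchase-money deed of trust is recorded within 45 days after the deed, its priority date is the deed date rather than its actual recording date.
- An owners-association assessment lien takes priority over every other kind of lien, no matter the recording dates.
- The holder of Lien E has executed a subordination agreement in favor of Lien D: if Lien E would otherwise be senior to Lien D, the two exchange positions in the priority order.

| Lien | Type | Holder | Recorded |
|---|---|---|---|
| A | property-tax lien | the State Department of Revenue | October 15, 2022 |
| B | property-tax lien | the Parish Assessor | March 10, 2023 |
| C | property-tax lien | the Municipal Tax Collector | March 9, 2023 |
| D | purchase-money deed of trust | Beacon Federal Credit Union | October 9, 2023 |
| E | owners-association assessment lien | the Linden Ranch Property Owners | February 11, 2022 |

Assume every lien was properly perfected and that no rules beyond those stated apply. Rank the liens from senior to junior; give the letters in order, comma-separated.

D, A, C, B, E

Adjusting effective dates: D missed the 45-day window (215 days after the deed), so its recording date stands.
As an owners-association assessment lien, E is senior to every other lien.
Among the remaining liens, by effective date: A (October 15, 2022), C (March 9, 2023), B (March 10, 2023), D (October 9, 2023).
The subordination applies — E was senior to D — so E and D swap.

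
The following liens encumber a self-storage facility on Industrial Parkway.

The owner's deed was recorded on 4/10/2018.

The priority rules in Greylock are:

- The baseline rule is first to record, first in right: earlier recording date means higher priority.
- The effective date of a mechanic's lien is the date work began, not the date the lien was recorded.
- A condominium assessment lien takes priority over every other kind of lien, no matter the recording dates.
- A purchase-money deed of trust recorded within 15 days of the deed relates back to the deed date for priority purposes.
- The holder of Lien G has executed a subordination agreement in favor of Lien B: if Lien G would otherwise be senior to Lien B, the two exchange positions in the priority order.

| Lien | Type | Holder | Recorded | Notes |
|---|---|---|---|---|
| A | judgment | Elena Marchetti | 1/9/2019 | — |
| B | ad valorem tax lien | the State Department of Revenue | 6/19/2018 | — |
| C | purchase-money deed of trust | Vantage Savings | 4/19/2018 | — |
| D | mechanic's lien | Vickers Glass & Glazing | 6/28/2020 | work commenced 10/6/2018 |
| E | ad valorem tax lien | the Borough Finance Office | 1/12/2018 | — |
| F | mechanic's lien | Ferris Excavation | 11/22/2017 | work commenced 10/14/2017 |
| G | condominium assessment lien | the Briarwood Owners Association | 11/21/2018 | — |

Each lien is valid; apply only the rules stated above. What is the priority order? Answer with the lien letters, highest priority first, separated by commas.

First, effective dates: C's effective date is the deed date, 4/10/2018; D's effective date is 10/6/2018, when work began; F is treated as recorded 10/14/2017, the work-commencement date.
G is a condominium assessment lien, so it outranks all other liens regardless of date.
The other liens, earliest effective date first: F (10/14/2017), E (1/12/2018), C (4/10/2018), B (6/19/2018), D (10/6/2018), A (1/9/2019).
Because G would otherwise rank above B, the subordination swaps them.

B, F, E, C, G, D, A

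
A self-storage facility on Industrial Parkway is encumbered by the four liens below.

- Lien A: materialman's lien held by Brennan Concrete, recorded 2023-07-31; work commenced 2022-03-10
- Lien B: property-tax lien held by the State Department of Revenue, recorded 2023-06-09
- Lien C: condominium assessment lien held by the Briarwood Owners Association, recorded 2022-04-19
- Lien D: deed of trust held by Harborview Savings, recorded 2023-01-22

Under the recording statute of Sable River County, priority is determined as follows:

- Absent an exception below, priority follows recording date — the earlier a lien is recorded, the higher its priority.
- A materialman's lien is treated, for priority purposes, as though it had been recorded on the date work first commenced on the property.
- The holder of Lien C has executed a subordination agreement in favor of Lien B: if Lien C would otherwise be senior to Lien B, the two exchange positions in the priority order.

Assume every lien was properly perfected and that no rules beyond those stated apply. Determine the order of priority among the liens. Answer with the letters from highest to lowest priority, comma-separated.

Adjusting effective dates: A relates back to 2022-03-10 (work commenced).
By effective date, earliest first: A (2022-03-10), C (2022-04-19), D (2023-01-22), B (2023-06-09).
C would otherwise be senior to B, so under the subordination agreement C and B exchange positions.

A, B, D, C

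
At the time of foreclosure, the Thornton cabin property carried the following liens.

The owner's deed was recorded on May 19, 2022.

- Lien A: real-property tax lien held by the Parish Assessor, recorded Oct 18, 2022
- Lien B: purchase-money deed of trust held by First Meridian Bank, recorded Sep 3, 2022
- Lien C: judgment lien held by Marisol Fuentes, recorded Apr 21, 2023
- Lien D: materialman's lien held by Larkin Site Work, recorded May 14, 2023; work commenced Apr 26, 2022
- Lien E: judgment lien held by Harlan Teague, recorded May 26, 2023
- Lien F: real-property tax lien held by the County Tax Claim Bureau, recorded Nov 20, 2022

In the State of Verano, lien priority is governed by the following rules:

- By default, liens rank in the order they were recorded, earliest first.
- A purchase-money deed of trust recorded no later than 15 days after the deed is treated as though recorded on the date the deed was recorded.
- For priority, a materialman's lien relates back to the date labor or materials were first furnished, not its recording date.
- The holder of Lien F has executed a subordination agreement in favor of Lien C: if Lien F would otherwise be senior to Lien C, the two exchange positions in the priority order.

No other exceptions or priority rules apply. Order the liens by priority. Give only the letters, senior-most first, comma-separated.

Effective dates: B missed the 15-day window (107 days after the deed), so its recording date stands; D's effective date is Apr 26, 2022, when work began.
By effective date: D (Apr 26, 2022), B (Sep 3, 2022), A (Oct 18, 2022), F (Nov 20, 2022), C (Apr 21, 2023), E (May 26, 2023).
F would otherwise be senior to C, so under the subordination agreement F and C exchange positions.

D, B, A, C, F, E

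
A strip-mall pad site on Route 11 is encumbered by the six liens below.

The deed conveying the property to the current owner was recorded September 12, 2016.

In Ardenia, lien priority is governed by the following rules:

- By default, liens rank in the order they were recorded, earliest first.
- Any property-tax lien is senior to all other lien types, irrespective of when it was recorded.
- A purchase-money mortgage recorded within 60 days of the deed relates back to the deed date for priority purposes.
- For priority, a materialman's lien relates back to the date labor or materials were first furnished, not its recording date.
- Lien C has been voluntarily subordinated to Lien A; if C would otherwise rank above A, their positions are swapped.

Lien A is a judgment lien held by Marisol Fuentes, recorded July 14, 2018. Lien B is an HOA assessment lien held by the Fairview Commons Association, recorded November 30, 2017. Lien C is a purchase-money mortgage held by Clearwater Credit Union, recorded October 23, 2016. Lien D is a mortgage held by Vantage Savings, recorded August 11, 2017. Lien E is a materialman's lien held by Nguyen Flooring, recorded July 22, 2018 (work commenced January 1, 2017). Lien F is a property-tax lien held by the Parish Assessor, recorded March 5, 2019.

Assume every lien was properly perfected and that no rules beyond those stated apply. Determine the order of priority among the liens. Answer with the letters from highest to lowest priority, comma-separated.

F, A, E, D, B, C

First, effective dates: C's effective date is the deed date, September 12, 2016; E relates back to January 1, 2017 (work commenced).
F is a property-tax lien, so it outranks all other liens regardless of date.
The other liens, earliest effective date first: C (September 12, 2016), E (January 1, 2017), D (August 11, 2017), B (November 30, 2017), A (July 14, 2018).
The subordination applies — C was senior to A — so C and A swap.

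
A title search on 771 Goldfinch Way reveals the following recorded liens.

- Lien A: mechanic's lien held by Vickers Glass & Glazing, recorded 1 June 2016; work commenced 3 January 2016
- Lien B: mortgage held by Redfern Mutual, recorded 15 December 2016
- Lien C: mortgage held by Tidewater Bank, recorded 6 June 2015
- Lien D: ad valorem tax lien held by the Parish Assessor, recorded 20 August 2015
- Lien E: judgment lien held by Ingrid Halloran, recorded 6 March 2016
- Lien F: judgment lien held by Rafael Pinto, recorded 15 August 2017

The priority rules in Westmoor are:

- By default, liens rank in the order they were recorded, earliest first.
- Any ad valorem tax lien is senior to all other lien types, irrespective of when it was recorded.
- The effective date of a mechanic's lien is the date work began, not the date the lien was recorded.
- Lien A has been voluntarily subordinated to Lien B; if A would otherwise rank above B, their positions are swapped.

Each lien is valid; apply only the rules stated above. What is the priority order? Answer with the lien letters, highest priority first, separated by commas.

D, C, B, E, A, F

Adjusting effective dates: A relates back to 3 January 2016 (work commenced).
D is an ad valorem tax lien and takes priority over every other lien.
The other liens, earliest effective date first: C (6 June 2015), A (3 January 2016), E (6 March 2016), B (15 December 2016), F (15 August 2017).
Because A would otherwise rank above B, the subordination swaps them.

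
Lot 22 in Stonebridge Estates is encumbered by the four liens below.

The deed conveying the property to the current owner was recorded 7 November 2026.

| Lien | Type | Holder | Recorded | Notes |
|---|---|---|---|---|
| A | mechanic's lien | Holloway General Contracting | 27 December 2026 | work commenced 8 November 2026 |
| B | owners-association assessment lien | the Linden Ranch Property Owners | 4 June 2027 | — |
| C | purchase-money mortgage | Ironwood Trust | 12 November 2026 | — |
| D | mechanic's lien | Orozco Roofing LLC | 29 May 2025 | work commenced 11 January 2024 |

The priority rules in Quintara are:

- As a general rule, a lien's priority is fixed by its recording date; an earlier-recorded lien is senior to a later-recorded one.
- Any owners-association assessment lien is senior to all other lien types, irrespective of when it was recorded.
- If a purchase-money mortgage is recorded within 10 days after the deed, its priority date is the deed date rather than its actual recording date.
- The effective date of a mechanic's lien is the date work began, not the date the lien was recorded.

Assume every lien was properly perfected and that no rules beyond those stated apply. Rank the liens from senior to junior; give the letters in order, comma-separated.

B, D, C, A

First, effective dates: A is treated as recorded 8 November 2026, the work-commencement date; C relates back to the deed date 7 November 2026; D is treated as recorded 11 January 2024, the work-commencement date.
As an owners-association assessment lien, B is senior to every other lien.
Among the remaining liens, by effective date: D (11 January 2024), C (7 November 2026), A (8 November 2026).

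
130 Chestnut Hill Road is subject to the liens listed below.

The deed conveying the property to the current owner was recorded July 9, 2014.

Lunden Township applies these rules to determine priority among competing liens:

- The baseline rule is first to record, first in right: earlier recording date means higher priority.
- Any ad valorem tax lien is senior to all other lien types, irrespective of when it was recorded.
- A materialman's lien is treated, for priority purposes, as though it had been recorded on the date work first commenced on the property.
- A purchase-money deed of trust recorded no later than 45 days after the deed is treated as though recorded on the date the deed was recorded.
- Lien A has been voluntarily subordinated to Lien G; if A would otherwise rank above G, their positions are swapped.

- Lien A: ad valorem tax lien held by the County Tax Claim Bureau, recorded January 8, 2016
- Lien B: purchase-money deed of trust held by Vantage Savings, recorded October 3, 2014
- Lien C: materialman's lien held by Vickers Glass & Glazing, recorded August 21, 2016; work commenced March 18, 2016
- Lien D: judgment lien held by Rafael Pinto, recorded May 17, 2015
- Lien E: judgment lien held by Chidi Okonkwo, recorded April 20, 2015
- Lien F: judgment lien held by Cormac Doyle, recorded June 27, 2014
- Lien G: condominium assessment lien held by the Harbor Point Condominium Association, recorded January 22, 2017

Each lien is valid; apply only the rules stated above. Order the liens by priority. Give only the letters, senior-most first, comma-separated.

G, F, B, E, D, C, A

Effective dates: B was recorded 86 days after the deed — beyond 45 days — so no relation-back applies; C is treated as recorded March 18, 2016, the work-commencement date.
A is an ad valorem tax lien, so it outranks all other liens regardless of date.
Ordering the rest by effective date: F (June 27, 2014), B (October 3, 2014), E (April 20, 2015), D (May 17, 2015), C (March 18, 2016), G (January 22, 2017).
A is senior to G before the subordination, so the two trade places.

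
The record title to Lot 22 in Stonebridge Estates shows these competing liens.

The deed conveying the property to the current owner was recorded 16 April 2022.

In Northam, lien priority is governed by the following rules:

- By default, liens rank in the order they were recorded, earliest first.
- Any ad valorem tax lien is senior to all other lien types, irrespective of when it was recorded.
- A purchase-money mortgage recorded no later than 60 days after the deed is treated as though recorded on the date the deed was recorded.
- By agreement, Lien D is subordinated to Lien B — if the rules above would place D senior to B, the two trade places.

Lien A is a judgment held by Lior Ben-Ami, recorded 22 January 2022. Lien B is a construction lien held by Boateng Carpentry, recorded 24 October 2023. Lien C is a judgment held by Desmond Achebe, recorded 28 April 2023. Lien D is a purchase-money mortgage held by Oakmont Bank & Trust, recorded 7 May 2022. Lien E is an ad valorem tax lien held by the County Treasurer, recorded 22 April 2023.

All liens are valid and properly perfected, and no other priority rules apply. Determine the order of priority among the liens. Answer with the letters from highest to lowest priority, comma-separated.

E, A, B, C, D

First, effective dates: D's effective date is the deed date, 16 April 2022.
E is an ad valorem tax lien and takes priority over every other lien.
Ordering the rest by effective date: A (22 January 2022), D (16 April 2022), C (28 April 2023), B (24 October 2023).
D would otherwise be senior to B, so under the subordination agreement D and B exchange positions.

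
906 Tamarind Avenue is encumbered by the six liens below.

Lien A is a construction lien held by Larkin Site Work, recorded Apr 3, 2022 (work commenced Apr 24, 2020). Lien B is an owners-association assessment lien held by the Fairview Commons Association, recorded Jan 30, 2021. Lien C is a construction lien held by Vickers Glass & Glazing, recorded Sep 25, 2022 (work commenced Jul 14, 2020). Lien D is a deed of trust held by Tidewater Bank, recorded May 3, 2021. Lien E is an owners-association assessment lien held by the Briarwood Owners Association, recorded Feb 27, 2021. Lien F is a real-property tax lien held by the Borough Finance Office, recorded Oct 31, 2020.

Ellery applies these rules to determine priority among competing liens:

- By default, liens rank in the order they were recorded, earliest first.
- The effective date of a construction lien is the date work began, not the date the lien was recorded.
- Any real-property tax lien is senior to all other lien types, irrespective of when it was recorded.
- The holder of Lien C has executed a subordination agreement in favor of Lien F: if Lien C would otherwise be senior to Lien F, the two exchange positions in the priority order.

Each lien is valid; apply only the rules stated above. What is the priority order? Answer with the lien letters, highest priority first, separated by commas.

Effective dates after the stated exceptions: A relates back to Apr 24, 2020 (work commenced); C's effective date is Jul 14, 2020, when work began.
As a real-property tax lien, F is senior to every other lien.
Among the remaining liens, by effective date: A (Apr 24, 2020), C (Jul 14, 2020), B (Jan 30, 2021), E (Feb 27, 2021), D (May 3, 2021).
C is already junior to F, so the subordination agreement changes nothing.

F, A, C, B, E, D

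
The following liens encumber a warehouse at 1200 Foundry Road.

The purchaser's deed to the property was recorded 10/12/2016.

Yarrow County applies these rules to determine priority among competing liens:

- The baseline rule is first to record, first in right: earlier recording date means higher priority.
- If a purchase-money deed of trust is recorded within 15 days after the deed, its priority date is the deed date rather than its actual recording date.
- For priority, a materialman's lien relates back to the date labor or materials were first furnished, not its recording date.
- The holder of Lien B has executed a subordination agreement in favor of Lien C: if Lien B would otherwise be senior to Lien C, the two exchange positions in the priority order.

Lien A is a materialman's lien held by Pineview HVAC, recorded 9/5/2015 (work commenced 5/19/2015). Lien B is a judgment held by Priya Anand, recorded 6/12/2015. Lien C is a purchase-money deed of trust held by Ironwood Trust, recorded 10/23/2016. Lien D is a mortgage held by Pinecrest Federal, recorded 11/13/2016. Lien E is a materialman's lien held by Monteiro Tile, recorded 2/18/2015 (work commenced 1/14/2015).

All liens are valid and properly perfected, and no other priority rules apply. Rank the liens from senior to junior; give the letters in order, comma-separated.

E, A, C, B, D

Effective dates: A is treated as recorded 5/19/2015, the work-commencement date; C relates back to the deed date 10/12/2016; E's effective date is 1/14/2015, when work began.
By effective date, earliest first: E (1/14/2015), A (5/19/2015), B (6/12/2015), C (10/12/2016), D (11/13/2016).
B is senior to C before the subordination, so the two trade places.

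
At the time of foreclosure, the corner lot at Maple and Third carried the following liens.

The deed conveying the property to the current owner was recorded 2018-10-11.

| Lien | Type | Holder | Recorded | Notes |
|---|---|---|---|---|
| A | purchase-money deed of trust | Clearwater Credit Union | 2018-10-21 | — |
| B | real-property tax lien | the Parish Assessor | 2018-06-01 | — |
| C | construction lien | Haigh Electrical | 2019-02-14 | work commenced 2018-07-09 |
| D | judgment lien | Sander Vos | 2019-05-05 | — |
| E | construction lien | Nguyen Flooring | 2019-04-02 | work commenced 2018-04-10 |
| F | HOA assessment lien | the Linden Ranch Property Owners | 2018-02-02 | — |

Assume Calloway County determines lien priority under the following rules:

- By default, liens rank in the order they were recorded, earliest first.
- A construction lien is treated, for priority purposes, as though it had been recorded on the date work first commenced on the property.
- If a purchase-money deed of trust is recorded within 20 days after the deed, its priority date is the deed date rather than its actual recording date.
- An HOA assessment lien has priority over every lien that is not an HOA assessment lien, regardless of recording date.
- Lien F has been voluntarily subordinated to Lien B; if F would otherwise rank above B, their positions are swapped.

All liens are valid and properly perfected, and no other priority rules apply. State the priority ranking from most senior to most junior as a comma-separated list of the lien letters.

Adjusting effective dates: A relates back to the deed date 2018-10-11; C relates back to 2018-07-09 (work commenced); E relates back to 2018-04-10 (work commenced).
As an HOA assessment lien, F is senior to every other lien.
The other liens, earliest effective date first: E (2018-04-10), B (2018-06-01), C (2018-07-09), A (2018-10-11), D (2019-05-05).
The subordination applies — F was senior to B — so F and B swap.

B, E, F, C, A, D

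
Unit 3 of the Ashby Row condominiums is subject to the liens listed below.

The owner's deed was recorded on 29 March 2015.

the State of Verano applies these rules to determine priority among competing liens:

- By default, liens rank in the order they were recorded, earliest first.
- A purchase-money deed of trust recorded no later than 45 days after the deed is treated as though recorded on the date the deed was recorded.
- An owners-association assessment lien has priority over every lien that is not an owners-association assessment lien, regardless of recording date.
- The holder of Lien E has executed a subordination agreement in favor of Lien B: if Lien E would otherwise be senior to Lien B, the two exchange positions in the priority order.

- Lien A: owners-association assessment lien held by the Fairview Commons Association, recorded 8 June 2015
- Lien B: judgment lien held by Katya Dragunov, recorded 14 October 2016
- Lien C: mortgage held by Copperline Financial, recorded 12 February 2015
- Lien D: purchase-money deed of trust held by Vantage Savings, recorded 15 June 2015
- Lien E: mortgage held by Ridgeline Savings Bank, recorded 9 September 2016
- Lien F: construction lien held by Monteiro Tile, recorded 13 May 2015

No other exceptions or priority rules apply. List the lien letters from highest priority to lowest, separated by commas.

A, C, F, D, B, E

Effective dates after the stated exceptions: D missed the 45-day window (78 days after the deed), so its recording date stands.
A is an owners-association assessment lien, so it outranks all other liens regardless of date.
Ordering the rest by effective date: C (12 February 2015), F (13 May 2015), D (15 June 2015), E (9 September 2016), B (14 October 2016).
The subordination applies — E was senior to B — so E and B swap.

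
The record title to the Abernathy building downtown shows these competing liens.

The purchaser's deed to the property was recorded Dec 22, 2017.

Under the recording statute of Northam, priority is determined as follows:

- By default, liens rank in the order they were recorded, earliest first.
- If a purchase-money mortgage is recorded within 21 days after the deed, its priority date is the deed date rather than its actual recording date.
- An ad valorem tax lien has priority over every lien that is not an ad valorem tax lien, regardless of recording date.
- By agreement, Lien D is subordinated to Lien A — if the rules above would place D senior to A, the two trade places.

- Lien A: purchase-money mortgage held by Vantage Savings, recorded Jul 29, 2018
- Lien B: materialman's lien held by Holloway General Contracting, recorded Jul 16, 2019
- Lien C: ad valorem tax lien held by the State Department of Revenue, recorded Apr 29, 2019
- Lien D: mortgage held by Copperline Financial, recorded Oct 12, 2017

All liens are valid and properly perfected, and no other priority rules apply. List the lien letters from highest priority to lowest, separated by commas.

C, A, D, B

Effective dates after the stated exceptions: A missed the 21-day window (219 days after the deed), so its recording date stands.
C is an ad valorem tax lien and takes priority over every other lien.
Remaining liens by effective date: D (Oct 12, 2017), A (Jul 29, 2018), B (Jul 16, 2019).
D would otherwise be senior to A, so under the subordination agreement D and A exchange positions.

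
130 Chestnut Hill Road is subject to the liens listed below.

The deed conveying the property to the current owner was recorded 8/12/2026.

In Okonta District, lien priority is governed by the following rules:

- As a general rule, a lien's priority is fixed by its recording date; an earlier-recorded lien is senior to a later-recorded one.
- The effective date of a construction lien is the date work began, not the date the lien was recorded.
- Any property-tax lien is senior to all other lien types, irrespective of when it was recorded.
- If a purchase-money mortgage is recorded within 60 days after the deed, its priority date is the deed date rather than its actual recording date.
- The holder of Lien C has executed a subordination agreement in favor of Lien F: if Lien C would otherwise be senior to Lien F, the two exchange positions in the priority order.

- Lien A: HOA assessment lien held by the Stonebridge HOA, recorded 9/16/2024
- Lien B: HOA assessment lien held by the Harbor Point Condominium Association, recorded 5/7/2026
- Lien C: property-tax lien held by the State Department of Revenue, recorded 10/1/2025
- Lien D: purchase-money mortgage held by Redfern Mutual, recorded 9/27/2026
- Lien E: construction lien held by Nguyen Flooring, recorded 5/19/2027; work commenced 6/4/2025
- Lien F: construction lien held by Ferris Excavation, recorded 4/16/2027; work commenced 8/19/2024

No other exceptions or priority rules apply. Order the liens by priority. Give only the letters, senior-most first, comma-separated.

Effective dates after the stated exceptions: D's effective date is the deed date, 8/12/2026; E relates back to 6/4/2025 (work commenced); F is treated as recorded 8/19/2024, the work-commencement date.
As a property-tax lien, C is senior to every other lien.
The other liens, earliest effective date first: F (8/19/2024), A (9/16/2024), E (6/4/2025), B (5/7/2026), D (8/12/2026).
C would otherwise be senior to F, so under the subordination agreement C and F exchange positions.

F, C, A, E, B, D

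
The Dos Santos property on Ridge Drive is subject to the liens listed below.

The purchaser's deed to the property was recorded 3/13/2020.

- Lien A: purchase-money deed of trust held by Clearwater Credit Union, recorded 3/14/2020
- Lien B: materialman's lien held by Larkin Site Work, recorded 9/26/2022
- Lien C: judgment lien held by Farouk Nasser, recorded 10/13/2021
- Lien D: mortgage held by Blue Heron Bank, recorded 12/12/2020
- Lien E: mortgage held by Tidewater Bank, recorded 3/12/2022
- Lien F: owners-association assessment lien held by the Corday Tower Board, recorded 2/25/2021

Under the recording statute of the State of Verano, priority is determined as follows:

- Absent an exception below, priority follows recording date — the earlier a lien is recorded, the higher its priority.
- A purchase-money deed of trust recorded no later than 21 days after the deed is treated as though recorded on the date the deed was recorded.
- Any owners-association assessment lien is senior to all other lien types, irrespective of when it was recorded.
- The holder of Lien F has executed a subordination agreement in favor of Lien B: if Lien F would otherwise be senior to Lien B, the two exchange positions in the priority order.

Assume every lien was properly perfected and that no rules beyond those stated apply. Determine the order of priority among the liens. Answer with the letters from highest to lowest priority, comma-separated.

First, effective dates: A's effective date is the deed date, 3/13/2020.
F is an owners-association assessment lien and takes priority over every other lien.
The other liens, earliest effective date first: A (3/13/2020), D (12/12/2020), C (10/13/2021), E (3/12/2022), B (9/26/2022).
Because F would otherwise rank above B, the subordination swaps them.

B, A, D, C, E, F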